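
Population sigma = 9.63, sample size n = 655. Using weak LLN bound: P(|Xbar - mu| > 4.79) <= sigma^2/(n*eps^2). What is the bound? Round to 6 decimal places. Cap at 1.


bound = min(1, sigma^2/(n*eps^2))
sigma^2 = 9.63^2 = 92.7369
n*eps^2 = 655 * 4.79^2 = 655 * 22.9441 = 15028.3855
sigma^2/(n*eps^2) = 92.7369 / 15028.3855 ≈ 0.00617078

0.006171


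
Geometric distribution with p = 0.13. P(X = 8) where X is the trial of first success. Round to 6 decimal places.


P = (1-p)^(k-1) * p
(1-p)^(k-1) = 0.87^7 ≈ 0.3772548
P = 0.3772548 * 0.13 ≈ 0.04904312

0.049043


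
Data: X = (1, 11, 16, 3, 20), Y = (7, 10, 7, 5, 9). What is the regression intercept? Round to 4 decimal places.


a = ybar - b*xbar, where b = sum((xi-xbar)(yi-ybar)) / sum((xi-xbar)^2)
n = 5, xbar = 51/5 = 10.2, ybar = 38/5 = 7.6
Sxy = sum((xi-xbar)(yi-ybar)) = 36.4
Sxx = sum((xi-xbar)^2) = 266.8
b = Sxy / Sxx = 91/667 ≈ 0.136432
a = 7.6 - 0.136432 * 10.2 = 4141/667 ≈ 6.208396

6.2084


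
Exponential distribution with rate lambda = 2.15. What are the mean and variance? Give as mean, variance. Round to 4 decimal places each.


mean = 1/lam, var = 1/lam^2
mean = 1 / 2.15 = 20/43 ≈ 0.465116
lam^2 = 2.15^2 = 4.6225
var = 1 / 4.6225 = 400/1849 ≈ 0.216333

0.4651, 0.2163


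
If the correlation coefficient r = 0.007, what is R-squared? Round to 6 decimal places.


R^2 = r^2 = (0.007)^2 = 0.000049

0.000049


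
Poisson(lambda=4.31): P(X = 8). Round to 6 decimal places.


P = e^(-lam) * lam^k / k!
e^(-4.31) ≈ 0.01343355
lam^k = 4.31^8 ≈ 119074.334046
k! = 8! = 40320
P = 0.01343355 * 119074.334046 / 40320 ≈ 0.039672

0.039672


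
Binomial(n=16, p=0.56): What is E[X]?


E[X] = n*p = 16 * 0.56 = 8.96

8.96


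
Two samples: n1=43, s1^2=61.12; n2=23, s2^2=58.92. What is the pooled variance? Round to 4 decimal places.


sp^2 = ((n1-1)*s1^2 + (n2-1)*s2^2)/(n1+n2-2)
(n1-1)*s1^2 = 42 * 61.12 = 2567.04
(n2-1)*s2^2 = 22 * 58.92 = 1296.24
numerator = 2567.04 + 1296.24 = 3863.28
n1+n2-2 = 64
sp^2 = 3863.28 / 64 = 60.36375

60.3638


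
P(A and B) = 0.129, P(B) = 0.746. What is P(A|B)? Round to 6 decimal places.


P(A|B) = P(A and B) / P(B) = 0.129 / 0.746 = 129/746 ≈ 0.17292225

0.172922


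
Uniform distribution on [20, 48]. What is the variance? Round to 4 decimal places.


Var = (b-a)^2 / 12
(b-a)^2 = (48 - 20)^2 = 784
Var = 784/12 ≈ 65.333333

65.3333


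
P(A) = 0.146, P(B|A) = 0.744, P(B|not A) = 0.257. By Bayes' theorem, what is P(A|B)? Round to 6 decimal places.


P(A|B) = P(B|A)*P(A) / P(B), P(B) = P(B|A)*P(A) + P(B|not A)*P(not A)
P(B|A)*P(A) = 0.744 * 0.146 = 0.108624
P(B|not A)*P(not A) = 0.257 * 0.854 = 0.219478
P(B) = 0.108624 + 0.219478 = 0.328102
P(A|B) = 0.108624 / 0.328102 ≈ 0.33106778

0.331068


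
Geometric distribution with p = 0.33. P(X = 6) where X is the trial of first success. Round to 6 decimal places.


P = (1-p)^(k-1) * p
(1-p)^(k-1) = 0.67^5 ≈ 0.1350125
P = 0.1350125 * 0.33 ≈ 0.04455413

0.044554


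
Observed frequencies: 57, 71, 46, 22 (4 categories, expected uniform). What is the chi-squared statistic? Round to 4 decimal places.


chi2 = sum((O-E)^2/E), E = total/4
total = 196, E = 196/4 = 49
(57 - 49)^2 / 49 = 64 / 49 = 64/49 ≈ 1.306122
(71 - 49)^2 / 49 = 484 / 49 = 484/49 ≈ 9.877551
(46 - 49)^2 / 49 = 9 / 49 = 9/49 ≈ 0.183673
(22 - 49)^2 / 49 = 729 / 49 = 729/49 ≈ 14.877551
chi2 = 1286/49 ≈ 26.244898

26.2449


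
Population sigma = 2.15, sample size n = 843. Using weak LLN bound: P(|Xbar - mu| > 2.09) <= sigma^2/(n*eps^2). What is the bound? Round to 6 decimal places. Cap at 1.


bound = min(1, sigma^2/(n*eps^2))
sigma^2 = 2.15^2 = 4.6225
n*eps^2 = 843 * 2.09^2 = 843 * 4.3681 = 3682.3083
sigma^2/(n*eps^2) = 4.6225 / 3682.3083 ≈ 0.00125533

0.001255


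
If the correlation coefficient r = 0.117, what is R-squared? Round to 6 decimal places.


R^2 = r^2 = (0.117)^2 = 0.013689

0.013689


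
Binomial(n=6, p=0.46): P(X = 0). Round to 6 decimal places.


P = C(n,k) * p^k * (1-p)^(n-k)
C(6,0) = 1
p^k = 0.46^0 = 1
(1-p)^(n-k) = 0.54^6 ≈ 0.02479491
P = 1 * 1 * 0.02479491 ≈ 0.024795

0.024795


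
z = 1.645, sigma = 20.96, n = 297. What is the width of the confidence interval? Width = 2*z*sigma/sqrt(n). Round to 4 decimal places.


width = 2*z*sigma/sqrt(n)
2*z*sigma = 2 * 1.645 * 20.96 = 68.9584
sqrt(297) ≈ 17.233688
width = 68.9584 / 17.233688 ≈ 4.001372

4.0014


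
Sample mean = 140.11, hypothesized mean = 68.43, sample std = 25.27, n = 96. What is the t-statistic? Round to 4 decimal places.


t = (xbar - mu0) / (s/sqrt(n))
xbar - mu0 = 140.11 - 68.43 = 71.68
sqrt(96) ≈ 9.79795897
s/sqrt(n) = 25.27 / 9.79795897 ≈ 2.57910858
t = 71.68 / 2.57910858 ≈ 27.792548

27.7925


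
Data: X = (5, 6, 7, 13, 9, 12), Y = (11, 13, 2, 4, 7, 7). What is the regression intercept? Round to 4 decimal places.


a = ybar - b*xbar, where b = sum((xi-xbar)(yi-ybar)) / sum((xi-xbar)^2)
n = 6, xbar = 52/6 = 26/3 ≈ 8.666667, ybar = 44/6 = 22/3 ≈ 7.333333
Sxy = sum((xi-xbar)(yi-ybar)) = -106/3 ≈ -35.333333
Sxx = sum((xi-xbar)^2) = 160/3 ≈ 53.333333
b = Sxy / Sxx = -0.6625
a = 7.333333 - (-0.6625) * 8.666667 = 13.075

13.0750


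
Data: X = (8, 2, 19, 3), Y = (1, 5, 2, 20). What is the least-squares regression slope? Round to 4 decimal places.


b = sum((xi-xbar)(yi-ybar)) / sum((xi-xbar)^2)
n = 4, xbar = 32/4 = 8, ybar = 28/4 = 7
Sxy = sum((xi-xbar)(yi-ybar)) = -108
Sxx = sum((xi-xbar)^2) = 182
b = Sxy / Sxx = -54/91 ≈ -0.593407

-0.5934


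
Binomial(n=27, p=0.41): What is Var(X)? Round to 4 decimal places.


Var = n*p*(1-p) = 27 * 0.41 * 0.59 = 6.5313

6.5313


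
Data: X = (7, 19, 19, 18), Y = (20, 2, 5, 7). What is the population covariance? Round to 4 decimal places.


Cov = (1/n)*sum((xi-xbar)(yi-ybar))
n = 4, xbar = 63/4 = 15.75, ybar = 34/4 = 8.5
sum((xi-xbar)(yi-ybar)) = -136.5
Cov = -136.5 / 4 = -34.125

-34.1250


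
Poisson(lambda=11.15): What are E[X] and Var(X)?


E[X] = Var(X) = lambda = 11.15

11.15, 11.15


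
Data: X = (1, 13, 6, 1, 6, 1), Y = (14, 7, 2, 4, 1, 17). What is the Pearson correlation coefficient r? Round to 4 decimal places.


r = sum((xi-xbar)(yi-ybar)) / sqrt(sum((xi-xbar)^2) * sum((yi-ybar)^2))
n = 6, xbar = 28/6 = 14/3 ≈ 4.666667, ybar = 45/6 = 7.5
Sxy = sum((xi-xbar)(yi-ybar)) = -66
Sxx = sum((xi-xbar)^2) = 340/3 ≈ 113.333333
Syy = sum((yi-ybar)^2) = 217.5
sqrt(Sxx*Syy) ≈ 157.003185
r = Sxy / sqrt(Sxx*Syy) = -66 / 157.003185 ≈ -0.420374

-0.4204


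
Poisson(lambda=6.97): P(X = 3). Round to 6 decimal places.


P = e^(-lam) * lam^k / k!
e^(-6.97) ≈ 0.0009396529
lam^k = 6.97^3 = 338.608873
k! = 3! = 6
P = 0.0009396529 * 338.608873 / 6 ≈ 0.053029

0.053029


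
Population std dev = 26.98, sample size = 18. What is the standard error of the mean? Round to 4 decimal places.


SE = sigma / sqrt(n)
sqrt(18) ≈ 4.242641
SE = 26.98 / 4.242641 ≈ 6.359247

6.3592


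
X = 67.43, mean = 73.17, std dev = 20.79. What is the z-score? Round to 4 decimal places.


z = (X - mu) / sigma
X - mu = 67.43 - 73.17 = -5.74
z = -5.74 / 20.79 = -82/297 ≈ -0.276094

-0.2761


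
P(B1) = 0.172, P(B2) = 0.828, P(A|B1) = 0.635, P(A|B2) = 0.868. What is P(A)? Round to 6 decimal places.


P(A) = P(A|B1)*P(B1) + P(A|B2)*P(B2)
P(A|B1)*P(B1) = 0.635 * 0.172 = 0.10922
P(A|B2)*P(B2) = 0.868 * 0.828 = 0.718704
P(A) = 0.10922 + 0.718704 = 0.827924

0.827924


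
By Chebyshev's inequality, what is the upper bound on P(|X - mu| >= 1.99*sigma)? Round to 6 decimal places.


P <= 1/k^2
k^2 = 1.99^2 = 3.9601
1/k^2 = 1 / 3.9601 ≈ 0.25251888

0.252519


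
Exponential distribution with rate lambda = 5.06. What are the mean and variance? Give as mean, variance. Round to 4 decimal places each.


mean = 1/lam, var = 1/lam^2
mean = 1 / 5.06 = 50/253 ≈ 0.197628
lam^2 = 5.06^2 = 25.6036
var = 1 / 25.6036 ≈ 0.039057

0.1976, 0.0391


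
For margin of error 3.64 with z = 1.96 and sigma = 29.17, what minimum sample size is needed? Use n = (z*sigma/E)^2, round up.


z*sigma/E = 1.96 * 29.17 / 3.64 = 20419/1300 ≈ 15.706923
(z*sigma/E)^2 ≈ 246.707433
round up: n = 247

247


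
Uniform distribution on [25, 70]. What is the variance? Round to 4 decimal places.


Var = (b-a)^2 / 12
(b-a)^2 = (70 - 25)^2 = 2025
Var = 2025/12 = 168.75

168.7500


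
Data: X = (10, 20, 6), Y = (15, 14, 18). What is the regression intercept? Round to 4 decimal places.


a = ybar - b*xbar, where b = sum((xi-xbar)(yi-ybar)) / sum((xi-xbar)^2)
n = 3, xbar = 36/3 = 12, ybar = 47/3 ≈ 15.666667
Sxy = sum((xi-xbar)(yi-ybar)) = -26
Sxx = sum((xi-xbar)^2) = 104
b = Sxy / Sxx = -0.25
a = 15.666667 - (-0.25) * 12 = 56/3 ≈ 18.666667

18.6667


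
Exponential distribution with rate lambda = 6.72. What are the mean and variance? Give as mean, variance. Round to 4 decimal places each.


mean = 1/lam, var = 1/lam^2
mean = 1 / 6.72 = 25/168 ≈ 0.148810
lam^2 = 6.72^2 = 45.1584
var = 1 / 45.1584 ≈ 0.022144

0.1488, 0.0221


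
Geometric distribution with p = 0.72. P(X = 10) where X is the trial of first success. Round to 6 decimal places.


P = (1-p)^(k-1) * p
(1-p)^(k-1) = 0.28^9 ≈ 0.00001057846
P = 0.00001057846 * 0.72 ≈ 0.000007616488

0.000008


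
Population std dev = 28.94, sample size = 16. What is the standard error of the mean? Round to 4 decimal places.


SE = sigma / sqrt(n)
sqrt(16) = 4
SE = 28.94 / 4 = 7.235

7.2350


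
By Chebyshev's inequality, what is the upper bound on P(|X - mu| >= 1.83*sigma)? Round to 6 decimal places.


P <= 1/k^2
k^2 = 1.83^2 = 3.3489
1/k^2 = 1 / 3.3489 ≈ 0.29860551

0.298606


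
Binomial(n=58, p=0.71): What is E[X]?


E[X] = n*p = 58 * 0.71 = 41.18

41.18


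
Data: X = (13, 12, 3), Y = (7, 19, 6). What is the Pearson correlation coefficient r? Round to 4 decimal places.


r = sum((xi-xbar)(yi-ybar)) / sqrt(sum((xi-xbar)^2) * sum((yi-ybar)^2))
n = 3, xbar = 28/3 ≈ 9.333333, ybar = 32/3 ≈ 10.666667
Sxy = sum((xi-xbar)(yi-ybar)) = 115/3 ≈ 38.333333
Sxx = sum((xi-xbar)^2) = 182/3 ≈ 60.666667
Syy = sum((yi-ybar)^2) = 314/3 ≈ 104.666667
sqrt(Sxx*Syy) ≈ 79.685493
r = Sxy / sqrt(Sxx*Syy) = 38.333333 / 79.685493 ≈ 0.481058

0.4811


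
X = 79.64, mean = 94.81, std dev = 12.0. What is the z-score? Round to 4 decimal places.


z = (X - mu) / sigma
X - mu = 79.64 - 94.81 = -15.17
z = -15.17 / 12.0 = -1517/1200 ≈ -1.264167

-1.2642


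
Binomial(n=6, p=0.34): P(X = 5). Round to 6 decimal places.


P = C(n,k) * p^k * (1-p)^(n-k)
C(6,5) = 6
p^k = 0.34^5 ≈ 0.004543542
(1-p)^(n-k) = 0.66^1 = 0.66
P = 6 * 0.004543542 * 0.66 ≈ 0.017992

0.017992


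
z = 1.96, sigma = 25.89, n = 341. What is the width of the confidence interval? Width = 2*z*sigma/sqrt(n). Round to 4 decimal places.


width = 2*z*sigma/sqrt(n)
2*z*sigma = 2 * 1.96 * 25.89 = 101.4888
sqrt(341) ≈ 18.466185
width = 101.4888 / 18.466185 ≈ 5.495927

5.4959


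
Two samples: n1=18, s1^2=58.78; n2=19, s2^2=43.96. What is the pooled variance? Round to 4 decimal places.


sp^2 = ((n1-1)*s1^2 + (n2-1)*s2^2)/(n1+n2-2)
(n1-1)*s1^2 = 17 * 58.78 = 999.26
(n2-1)*s2^2 = 18 * 43.96 = 791.28
numerator = 999.26 + 791.28 = 1790.54
n1+n2-2 = 35
sp^2 = 1790.54 / 35 = 89527/1750 ≈ 51.158286

51.1583


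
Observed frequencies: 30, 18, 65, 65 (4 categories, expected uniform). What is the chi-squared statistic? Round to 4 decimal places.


chi2 = sum((O-E)^2/E), E = total/4
total = 178, E = 178/4 = 44.5
(30 - 44.5)^2 / 44.5 = 210.25 / 44.5 = 841/178 ≈ 4.724719
(18 - 44.5)^2 / 44.5 = 702.25 / 44.5 = 2809/178 ≈ 15.780899
(65 - 44.5)^2 / 44.5 = 420.25 / 44.5 = 1681/178 ≈ 9.443820
(65 - 44.5)^2 / 44.5 = 420.25 / 44.5 = 1681/178 ≈ 9.443820
chi2 = 3506/89 ≈ 39.393258

39.3933


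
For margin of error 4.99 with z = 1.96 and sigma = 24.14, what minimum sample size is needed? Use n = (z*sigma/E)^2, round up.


z*sigma/E = 1.96 * 24.14 / 4.99 ≈ 9.481844
(z*sigma/E)^2 ≈ 89.905360
round up: n = 90

90


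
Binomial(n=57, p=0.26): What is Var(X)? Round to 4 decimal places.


Var = n*p*(1-p) = 57 * 0.26 * 0.74 = 10.9668

10.9668


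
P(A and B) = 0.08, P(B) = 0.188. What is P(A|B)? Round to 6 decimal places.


P(A|B) = P(A and B) / P(B) = 0.08 / 0.188 = 20/47 ≈ 0.42553191

0.425532


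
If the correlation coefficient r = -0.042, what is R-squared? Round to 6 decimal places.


R^2 = r^2 = (-0.042)^2 = 0.001764

0.001764


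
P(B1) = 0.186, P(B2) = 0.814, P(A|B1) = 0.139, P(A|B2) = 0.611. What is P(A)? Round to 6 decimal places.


P(A) = P(A|B1)*P(B1) + P(A|B2)*P(B2)
P(A|B1)*P(B1) = 0.139 * 0.186 = 0.025854
P(A|B2)*P(B2) = 0.611 * 0.814 = 0.497354
P(A) = 0.025854 + 0.497354 = 0.523208

0.523208


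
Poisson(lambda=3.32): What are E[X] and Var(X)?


E[X] = Var(X) = lambda = 3.32

3.32, 3.32


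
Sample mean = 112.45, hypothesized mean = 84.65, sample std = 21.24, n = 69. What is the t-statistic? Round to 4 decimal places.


t = (xbar - mu0) / (s/sqrt(n))
xbar - mu0 = 112.45 - 84.65 = 27.8
sqrt(69) ≈ 8.30662386
s/sqrt(n) = 21.24 / 8.30662386 ≈ 2.55699552
t = 27.8 / 2.55699552 ≈ 10.872135

10.8721


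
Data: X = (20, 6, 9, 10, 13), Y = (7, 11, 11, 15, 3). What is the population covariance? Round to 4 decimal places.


Cov = (1/n)*sum((xi-xbar)(yi-ybar))
n = 5, xbar = 58/5 = 11.6, ybar = 47/5 = 9.4
sum((xi-xbar)(yi-ybar)) = -51.2
Cov = -51.2 / 5 = -10.24

-10.2400


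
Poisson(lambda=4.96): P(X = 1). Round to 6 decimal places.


P = e^(-lam) * lam^k / k!
e^(-4.96) ≈ 0.007012928
lam^k = 4.96^1 = 4.96
k! = 1! = 1
P = 0.007012928 * 4.96 / 1 ≈ 0.034784

0.034784


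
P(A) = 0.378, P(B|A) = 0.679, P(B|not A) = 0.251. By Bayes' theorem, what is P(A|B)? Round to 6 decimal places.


P(A|B) = P(B|A)*P(A) / P(B), P(B) = P(B|A)*P(A) + P(B|not A)*P(not A)
P(B|A)*P(A) = 0.679 * 0.378 = 0.256662
P(B|not A)*P(not A) = 0.251 * 0.622 = 0.156122
P(B) = 0.256662 + 0.156122 = 0.412784
P(A|B) = 0.256662 / 0.412784 ≈ 0.62178282

0.621783


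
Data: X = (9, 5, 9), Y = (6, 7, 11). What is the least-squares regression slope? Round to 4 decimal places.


b = sum((xi-xbar)(yi-ybar)) / sum((xi-xbar)^2)
n = 3, xbar = 23/3 ≈ 7.666667, ybar = 24/3 = 8
Sxy = sum((xi-xbar)(yi-ybar)) = 4
Sxx = sum((xi-xbar)^2) = 32/3 ≈ 10.666667
b = Sxy / Sxx = 0.375

0.3750


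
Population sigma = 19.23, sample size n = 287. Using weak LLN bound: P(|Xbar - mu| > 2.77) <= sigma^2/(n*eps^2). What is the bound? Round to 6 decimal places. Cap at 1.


bound = min(1, sigma^2/(n*eps^2))
sigma^2 = 19.23^2 = 369.7929
n*eps^2 = 287 * 2.77^2 = 287 * 7.6729 = 2202.1223
sigma^2/(n*eps^2) = 369.7929 / 2202.1223 ≈ 0.16792569

0.167926


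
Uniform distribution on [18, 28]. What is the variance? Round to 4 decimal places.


Var = (b-a)^2 / 12
(b-a)^2 = (28 - 18)^2 = 100
Var = 100/12 ≈ 8.333333

8.3333


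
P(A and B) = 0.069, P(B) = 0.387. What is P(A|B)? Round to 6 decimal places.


P(A|B) = P(A and B) / P(B) = 0.069 / 0.387 = 23/129 ≈ 0.17829457

0.178295


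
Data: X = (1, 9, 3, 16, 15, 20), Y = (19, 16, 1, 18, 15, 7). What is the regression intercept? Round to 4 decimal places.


a = ybar - b*xbar, where b = sum((xi-xbar)(yi-ybar)) / sum((xi-xbar)^2)
n = 6, xbar = 64/6 = 32/3 ≈ 10.666667, ybar = 76/6 = 38/3 ≈ 12.666667
Sxy = sum((xi-xbar)(yi-ybar)) = 25/3 ≈ 8.333333
Sxx = sum((xi-xbar)^2) = 868/3 ≈ 289.333333
b = Sxy / Sxx = 25/868 ≈ 0.028802
a = 12.666667 - 0.028802 * 10.666667 = 2682/217 ≈ 12.359447

12.3594


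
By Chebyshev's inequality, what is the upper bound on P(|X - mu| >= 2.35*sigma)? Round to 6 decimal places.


P <= 1/k^2
k^2 = 2.35^2 = 5.5225
1/k^2 = 1 / 5.5225 = 400/2209 ≈ 0.18107741

0.181077


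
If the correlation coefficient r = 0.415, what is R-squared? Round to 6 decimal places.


R^2 = r^2 = (0.415)^2 = 0.172225

0.172225


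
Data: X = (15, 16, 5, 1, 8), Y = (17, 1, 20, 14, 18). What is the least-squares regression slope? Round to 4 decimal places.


b = sum((xi-xbar)(yi-ybar)) / sum((xi-xbar)^2)
n = 5, xbar = 45/5 = 9, ybar = 70/5 = 14
Sxy = sum((xi-xbar)(yi-ybar)) = -101
Sxx = sum((xi-xbar)^2) = 166
b = Sxy / Sxx = -101/166 ≈ -0.608434

-0.6084


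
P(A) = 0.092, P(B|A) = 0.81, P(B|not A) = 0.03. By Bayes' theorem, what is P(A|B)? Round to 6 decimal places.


P(A|B) = P(B|A)*P(A) / P(B), P(B) = P(B|A)*P(A) + P(B|not A)*P(not A)
P(B|A)*P(A) = 0.81 * 0.092 = 0.07452
P(B|not A)*P(not A) = 0.03 * 0.908 = 0.02724
P(B) = 0.07452 + 0.02724 = 0.10176
P(A|B) = 0.07452 / 0.10176 = 621/848 ≈ 0.73231132

0.732311


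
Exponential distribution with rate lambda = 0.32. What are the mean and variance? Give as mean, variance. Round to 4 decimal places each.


mean = 1/lam, var = 1/lam^2
mean = 1 / 0.32 = 3.125
lam^2 = 0.32^2 = 0.1024
var = 1 / 0.1024 = 9.765625

3.1250, 9.7656


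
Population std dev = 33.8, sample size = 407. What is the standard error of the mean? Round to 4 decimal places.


SE = sigma / sqrt(n)
sqrt(407) ≈ 20.174241
SE = 33.8 / 20.174241 ≈ 1.675404

1.6754


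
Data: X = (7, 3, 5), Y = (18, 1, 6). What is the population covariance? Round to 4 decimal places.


Cov = (1/n)*sum((xi-xbar)(yi-ybar))
n = 3, xbar = 15/3 = 5, ybar = 25/3 ≈ 8.333333
sum((xi-xbar)(yi-ybar)) = 34
Cov = 34 / 3 = 34/3 ≈ 11.333333

11.3333


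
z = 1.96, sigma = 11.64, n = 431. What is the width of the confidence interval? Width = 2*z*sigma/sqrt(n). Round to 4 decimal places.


width = 2*z*sigma/sqrt(n)
2*z*sigma = 2 * 1.96 * 11.64 = 45.6288
sqrt(431) ≈ 20.760539
width = 45.6288 / 20.760539 ≈ 2.197862

2.1979


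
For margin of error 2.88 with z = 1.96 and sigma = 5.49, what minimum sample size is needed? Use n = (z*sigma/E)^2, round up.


z*sigma/E = 1.96 * 5.49 / 2.88 = 3.73625
(z*sigma/E)^2 ≈ 13.959564
round up: n = 14

14


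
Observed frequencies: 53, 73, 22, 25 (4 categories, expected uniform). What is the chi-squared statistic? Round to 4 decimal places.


chi2 = sum((O-E)^2/E), E = total/4
total = 173, E = 173/4 = 43.25
(53 - 43.25)^2 / 43.25 = 95.0625 / 43.25 = 1521/692 ≈ 2.197977
(73 - 43.25)^2 / 43.25 = 885.0625 / 43.25 = 14161/692 ≈ 20.463873
(22 - 43.25)^2 / 43.25 = 451.5625 / 43.25 = 7225/692 ≈ 10.440751
(25 - 43.25)^2 / 43.25 = 333.0625 / 43.25 = 5329/692 ≈ 7.700867
chi2 = 7059/173 ≈ 40.803468

40.8035


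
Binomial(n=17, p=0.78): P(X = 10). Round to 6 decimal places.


P = C(n,k) * p^k * (1-p)^(n-k)
C(17,10) = 19448
p^k = 0.78^10 ≈ 0.08335776
(1-p)^(n-k) = 0.22^7 ≈ 0.00002494358
P = 19448 * 0.08335776 * 0.00002494358 ≈ 0.040437

0.040437


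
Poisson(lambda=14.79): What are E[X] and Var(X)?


E[X] = Var(X) = lambda = 14.79

14.79, 14.79


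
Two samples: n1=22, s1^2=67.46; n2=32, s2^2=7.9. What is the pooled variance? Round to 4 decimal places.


sp^2 = ((n1-1)*s1^2 + (n2-1)*s2^2)/(n1+n2-2)
(n1-1)*s1^2 = 21 * 67.46 = 1416.66
(n2-1)*s2^2 = 31 * 7.9 = 244.9
numerator = 1416.66 + 244.9 = 1661.56
n1+n2-2 = 52
sp^2 = 1661.56 / 52 = 41539/1300 ≈ 31.953077

31.9531


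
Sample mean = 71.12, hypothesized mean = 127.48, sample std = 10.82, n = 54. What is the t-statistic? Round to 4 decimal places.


t = (xbar - mu0) / (s/sqrt(n))
xbar - mu0 = 71.12 - 127.48 = -56.36
sqrt(54) ≈ 7.34846923
s/sqrt(n) = 10.82 / 7.34846923 ≈ 1.47241550
t = -56.36 / 1.47241550 ≈ -38.277239

-38.2772


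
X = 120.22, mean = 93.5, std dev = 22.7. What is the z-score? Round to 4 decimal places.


z = (X - mu) / sigma
X - mu = 120.22 - 93.5 = 26.72
z = 26.72 / 22.7 = 1336/1135 ≈ 1.177093

1.1771


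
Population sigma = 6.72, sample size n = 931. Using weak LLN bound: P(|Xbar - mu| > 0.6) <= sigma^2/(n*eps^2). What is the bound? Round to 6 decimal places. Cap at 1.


bound = min(1, sigma^2/(n*eps^2))
sigma^2 = 6.72^2 = 45.1584
n*eps^2 = 931 * 0.6^2 = 931 * 0.36 = 335.16
sigma^2/(n*eps^2) = 45.1584 / 335.16 = 64/475 ≈ 0.13473684

0.134737


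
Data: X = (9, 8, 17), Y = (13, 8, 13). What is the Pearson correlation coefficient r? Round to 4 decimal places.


r = sum((xi-xbar)(yi-ybar)) / sqrt(sum((xi-xbar)^2) * sum((yi-ybar)^2))
n = 3, xbar = 34/3 ≈ 11.333333, ybar = 34/3 ≈ 11.333333
Sxy = sum((xi-xbar)(yi-ybar)) = 50/3 ≈ 16.666667
Sxx = sum((xi-xbar)^2) = 146/3 ≈ 48.666667
Syy = sum((yi-ybar)^2) = 50/3 ≈ 16.666667
sqrt(Sxx*Syy) ≈ 28.480012
r = Sxy / sqrt(Sxx*Syy) = 16.666667 / 28.480012 ≈ 0.585206

0.5852


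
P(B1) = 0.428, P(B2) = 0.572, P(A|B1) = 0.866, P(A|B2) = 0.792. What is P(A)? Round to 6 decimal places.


P(A) = P(A|B1)*P(B1) + P(A|B2)*P(B2)
P(A|B1)*P(B1) = 0.866 * 0.428 = 0.370648
P(A|B2)*P(B2) = 0.792 * 0.572 = 0.453024
P(A) = 0.370648 + 0.453024 = 0.823672

0.823672


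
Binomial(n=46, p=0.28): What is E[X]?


E[X] = n*p = 46 * 0.28 = 12.88

12.88


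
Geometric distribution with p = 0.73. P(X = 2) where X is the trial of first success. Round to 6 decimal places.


P = (1-p)^(k-1) * p
(1-p)^(k-1) = 0.27^1 = 0.27
P = 0.27 * 0.73 = 0.1971

0.197100


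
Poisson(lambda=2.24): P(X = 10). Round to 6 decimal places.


P = e^(-lam) * lam^k / k!
e^(-2.24) ≈ 0.1064585
lam^k = 2.24^10 ≈ 3180.388565
k! = 10! = 3628800
P = 0.1064585 * 3180.388565 / 3628800 ≈ 0.000093

0.000093


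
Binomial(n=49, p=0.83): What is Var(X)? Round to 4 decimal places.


Var = n*p*(1-p) = 49 * 0.83 * 0.17 = 6.9139

6.9139


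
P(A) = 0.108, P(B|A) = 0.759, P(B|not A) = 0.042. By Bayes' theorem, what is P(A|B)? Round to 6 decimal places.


P(A|B) = P(B|A)*P(A) / P(B), P(B) = P(B|A)*P(A) + P(B|not A)*P(not A)
P(B|A)*P(A) = 0.759 * 0.108 = 0.081972
P(B|not A)*P(not A) = 0.042 * 0.892 = 0.037464
P(B) = 0.081972 + 0.037464 = 0.119436
P(A|B) = 0.081972 / 0.119436 = 6831/9953 ≈ 0.68632573

0.686326


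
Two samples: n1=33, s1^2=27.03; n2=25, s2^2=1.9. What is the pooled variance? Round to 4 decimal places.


sp^2 = ((n1-1)*s1^2 + (n2-1)*s2^2)/(n1+n2-2)
(n1-1)*s1^2 = 32 * 27.03 = 864.96
(n2-1)*s2^2 = 24 * 1.9 = 45.6
numerator = 864.96 + 45.6 = 910.56
n1+n2-2 = 56
sp^2 = 910.56 / 56 = 16.26

16.2600


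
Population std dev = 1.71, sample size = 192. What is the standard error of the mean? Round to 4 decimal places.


SE = sigma / sqrt(n)
sqrt(192) ≈ 13.856406
SE = 1.71 / 13.856406 ≈ 0.123409

0.1234


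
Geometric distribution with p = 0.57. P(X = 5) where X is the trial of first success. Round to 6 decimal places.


P = (1-p)^(k-1) * p
(1-p)^(k-1) = 0.43^4 = 0.03418801
P = 0.03418801 * 0.57 ≈ 0.01948717

0.019487


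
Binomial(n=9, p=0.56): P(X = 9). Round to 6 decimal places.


P = C(n,k) * p^k * (1-p)^(n-k)
C(9,9) = 1
p^k = 0.56^9 ≈ 0.005416169
(1-p)^(n-k) = 0.44^0 = 1
P = 1 * 0.005416169 * 1 ≈ 0.005416

0.005416


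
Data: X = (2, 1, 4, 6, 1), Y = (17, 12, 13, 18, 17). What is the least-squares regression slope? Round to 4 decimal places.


b = sum((xi-xbar)(yi-ybar)) / sum((xi-xbar)^2)
n = 5, xbar = 14/5 = 2.8, ybar = 77/5 = 15.4
Sxy = sum((xi-xbar)(yi-ybar)) = 7.4
Sxx = sum((xi-xbar)^2) = 18.8
b = Sxy / Sxx = 37/94 ≈ 0.393617

0.3936


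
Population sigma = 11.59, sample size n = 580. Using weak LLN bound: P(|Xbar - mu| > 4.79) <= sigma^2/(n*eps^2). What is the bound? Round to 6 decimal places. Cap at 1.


bound = min(1, sigma^2/(n*eps^2))
sigma^2 = 11.59^2 = 134.3281
n*eps^2 = 580 * 4.79^2 = 580 * 22.9441 = 13307.578
sigma^2/(n*eps^2) = 134.3281 / 13307.578 ≈ 0.01009411

0.010094


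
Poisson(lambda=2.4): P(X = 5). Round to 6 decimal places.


P = e^(-lam) * lam^k / k!
e^(-2.4) ≈ 0.09071795
lam^k = 2.4^5 = 79.62624
k! = 5! = 120
P = 0.09071795 * 79.62624 / 120 ≈ 0.060196

0.060196


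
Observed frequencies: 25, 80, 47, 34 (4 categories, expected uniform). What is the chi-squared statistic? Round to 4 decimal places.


chi2 = sum((O-E)^2/E), E = total/4
total = 186, E = 186/4 = 46.5
(25 - 46.5)^2 / 46.5 = 462.25 / 46.5 = 1849/186 ≈ 9.940860
(80 - 46.5)^2 / 46.5 = 1122.25 / 46.5 = 4489/186 ≈ 24.134409
(47 - 46.5)^2 / 46.5 = 0.25 / 46.5 = 1/186 ≈ 0.005376
(34 - 46.5)^2 / 46.5 = 156.25 / 46.5 = 625/186 ≈ 3.360215
chi2 = 3482/93 ≈ 37.440860

37.4409


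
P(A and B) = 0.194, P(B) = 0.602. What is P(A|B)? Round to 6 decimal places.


P(A|B) = P(A and B) / P(B) = 0.194 / 0.602 = 97/301 ≈ 0.32225914

0.322259


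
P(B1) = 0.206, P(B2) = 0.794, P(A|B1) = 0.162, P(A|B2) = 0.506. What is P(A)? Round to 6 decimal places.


P(A) = P(A|B1)*P(B1) + P(A|B2)*P(B2)
P(A|B1)*P(B1) = 0.162 * 0.206 = 0.033372
P(A|B2)*P(B2) = 0.506 * 0.794 = 0.401764
P(A) = 0.033372 + 0.401764 = 0.435136

0.435136


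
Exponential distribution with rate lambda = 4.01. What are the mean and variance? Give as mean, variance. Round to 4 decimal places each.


mean = 1/lam, var = 1/lam^2
mean = 1 / 4.01 = 100/401 ≈ 0.249377
lam^2 = 4.01^2 = 16.0801
var = 1 / 16.0801 ≈ 0.062189

0.2494, 0.0622


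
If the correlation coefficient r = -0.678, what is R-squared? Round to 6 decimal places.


R^2 = r^2 = (-0.678)^2 = 0.459684

0.459684


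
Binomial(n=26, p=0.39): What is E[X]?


E[X] = n*p = 26 * 0.39 = 10.14

10.14


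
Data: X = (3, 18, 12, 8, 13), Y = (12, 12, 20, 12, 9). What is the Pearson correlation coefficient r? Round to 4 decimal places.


r = sum((xi-xbar)(yi-ybar)) / sqrt(sum((xi-xbar)^2) * sum((yi-ybar)^2))
n = 5, xbar = 54/5 = 10.8, ybar = 65/5 = 13
Sxy = sum((xi-xbar)(yi-ybar)) = 3
Sxx = sum((xi-xbar)^2) = 126.8
Syy = sum((yi-ybar)^2) = 68
sqrt(Sxx*Syy) ≈ 92.856879
r = Sxy / sqrt(Sxx*Syy) = 3 / 92.856879 ≈ 0.032308

0.0323


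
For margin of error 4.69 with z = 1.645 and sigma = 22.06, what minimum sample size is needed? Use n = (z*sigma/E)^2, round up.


z*sigma/E = 1.645 * 22.06 / 4.69 = 51841/6700 ≈ 7.737463
(z*sigma/E)^2 ≈ 59.868329
round up: n = 60

60


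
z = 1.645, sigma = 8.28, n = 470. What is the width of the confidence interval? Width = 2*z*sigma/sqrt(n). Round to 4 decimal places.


width = 2*z*sigma/sqrt(n)
2*z*sigma = 2 * 1.645 * 8.28 = 27.2412
sqrt(470) ≈ 21.679483
width = 27.2412 / 21.679483 ≈ 1.256543

1.2565


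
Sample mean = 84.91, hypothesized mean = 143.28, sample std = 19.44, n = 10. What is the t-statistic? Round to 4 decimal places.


t = (xbar - mu0) / (s/sqrt(n))
xbar - mu0 = 84.91 - 143.28 = -58.37
sqrt(10) ≈ 3.16227766
s/sqrt(n) = 19.44 / 3.16227766 ≈ 6.14746777
t = -58.37 / 6.14746777 ≈ -9.494966

-9.4950


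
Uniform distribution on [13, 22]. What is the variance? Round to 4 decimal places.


Var = (b-a)^2 / 12
(b-a)^2 = (22 - 13)^2 = 81
Var = 81/12 = 6.75

6.7500


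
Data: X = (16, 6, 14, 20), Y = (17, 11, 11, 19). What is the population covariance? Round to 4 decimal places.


Cov = (1/n)*sum((xi-xbar)(yi-ybar))
n = 4, xbar = 56/4 = 14, ybar = 58/4 = 14.5
sum((xi-xbar)(yi-ybar)) = 60
Cov = 60 / 4 = 15

15.0000


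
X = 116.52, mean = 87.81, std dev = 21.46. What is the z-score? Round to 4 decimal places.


z = (X - mu) / sigma
X - mu = 116.52 - 87.81 = 28.71
z = 28.71 / 21.46 = 99/74 ≈ 1.337838

1.3378


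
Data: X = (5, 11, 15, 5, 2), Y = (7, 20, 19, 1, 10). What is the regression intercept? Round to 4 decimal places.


a = ybar - b*xbar, where b = sum((xi-xbar)(yi-ybar)) / sum((xi-xbar)^2)
n = 5, xbar = 38/5 = 7.6, ybar = 57/5 = 11.4
Sxy = sum((xi-xbar)(yi-ybar)) = 131.8
Sxx = sum((xi-xbar)^2) = 111.2
b = Sxy / Sxx = 659/556 ≈ 1.185252
a = 11.4 - 1.185252 * 7.6 = 665/278 ≈ 2.392086

2.3921


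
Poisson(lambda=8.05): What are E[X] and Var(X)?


E[X] = Var(X) = lambda = 8.05

8.05, 8.05


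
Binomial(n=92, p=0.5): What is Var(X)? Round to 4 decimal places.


Var = n*p*(1-p) = 92 * 0.5 * 0.5 = 23

23.0000


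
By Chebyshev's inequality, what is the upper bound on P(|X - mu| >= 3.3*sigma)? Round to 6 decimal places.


P <= 1/k^2
k^2 = 3.3^2 = 10.89
1/k^2 = 1 / 10.89 = 100/1089 ≈ 0.09182736

0.091827


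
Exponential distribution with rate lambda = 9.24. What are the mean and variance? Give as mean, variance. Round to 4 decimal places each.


mean = 1/lam, var = 1/lam^2
mean = 1 / 9.24 = 25/231 ≈ 0.108225
lam^2 = 9.24^2 = 85.3776
var = 1 / 85.3776 ≈ 0.011713

0.1082, 0.0117


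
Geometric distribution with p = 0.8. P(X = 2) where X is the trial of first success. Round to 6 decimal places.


P = (1-p)^(k-1) * p
(1-p)^(k-1) = 0.2^1 = 0.2
P = 0.2 * 0.8 = 0.16

0.160000


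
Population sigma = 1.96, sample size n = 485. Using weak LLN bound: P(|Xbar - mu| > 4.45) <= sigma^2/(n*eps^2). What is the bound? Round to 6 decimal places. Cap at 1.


bound = min(1, sigma^2/(n*eps^2))
sigma^2 = 1.96^2 = 3.8416
n*eps^2 = 485 * 4.45^2 = 485 * 19.8025 = 9604.2125
sigma^2/(n*eps^2) = 3.8416 / 9604.2125 ≈ 0.00039999

0.000400


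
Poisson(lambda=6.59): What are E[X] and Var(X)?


E[X] = Var(X) = lambda = 6.59

6.59, 6.59


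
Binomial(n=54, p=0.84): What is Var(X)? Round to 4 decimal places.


Var = n*p*(1-p) = 54 * 0.84 * 0.16 = 7.2576

7.2576


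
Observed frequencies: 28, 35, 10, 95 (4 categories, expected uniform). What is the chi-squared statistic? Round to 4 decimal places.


chi2 = sum((O-E)^2/E), E = total/4
total = 168, E = 168/4 = 42
(28 - 42)^2 / 42 = 196 / 42 = 14/3 ≈ 4.666667
(35 - 42)^2 / 42 = 49 / 42 = 7/6 ≈ 1.166667
(10 - 42)^2 / 42 = 1024 / 42 = 512/21 ≈ 24.380952
(95 - 42)^2 / 42 = 2809 / 42 = 2809/42 ≈ 66.880952
chi2 = 2039/21 ≈ 97.095238

97.0952


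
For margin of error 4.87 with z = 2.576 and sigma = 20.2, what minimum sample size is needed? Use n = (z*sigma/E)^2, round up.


z*sigma/E = 2.576 * 20.2 / 4.87 ≈ 10.684846
(z*sigma/E)^2 ≈ 114.165934
round up: n = 115

115


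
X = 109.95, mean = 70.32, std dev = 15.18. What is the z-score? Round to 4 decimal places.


z = (X - mu) / sigma
X - mu = 109.95 - 70.32 = 39.63
z = 39.63 / 15.18 = 1321/506 ≈ 2.610672

2.6107


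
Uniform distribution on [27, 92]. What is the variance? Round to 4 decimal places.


Var = (b-a)^2 / 12
(b-a)^2 = (92 - 27)^2 = 4225
Var = 4225/12 ≈ 352.083333

352.0833


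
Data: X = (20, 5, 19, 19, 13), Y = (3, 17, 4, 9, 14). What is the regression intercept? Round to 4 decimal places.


a = ybar - b*xbar, where b = sum((xi-xbar)(yi-ybar)) / sum((xi-xbar)^2)
n = 5, xbar = 76/5 = 15.2, ybar = 47/5 = 9.4
Sxy = sum((xi-xbar)(yi-ybar)) = -140.4
Sxx = sum((xi-xbar)^2) = 160.8
b = Sxy / Sxx = -117/134 ≈ -0.873134
a = 9.4 - (-0.873134) * 15.2 = 1519/67 ≈ 22.671642

22.6716


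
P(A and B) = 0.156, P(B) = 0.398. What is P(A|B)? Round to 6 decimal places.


P(A|B) = P(A and B) / P(B) = 0.156 / 0.398 = 78/199 ≈ 0.39195980

0.391960


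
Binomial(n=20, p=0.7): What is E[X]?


E[X] = n*p = 20 * 0.7 = 14

14


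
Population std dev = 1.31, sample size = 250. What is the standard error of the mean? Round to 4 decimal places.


SE = sigma / sqrt(n)
sqrt(250) ≈ 15.811388
SE = 1.31 / 15.811388 ≈ 0.082852

0.0829


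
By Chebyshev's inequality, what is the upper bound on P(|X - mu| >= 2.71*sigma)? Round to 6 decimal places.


P <= 1/k^2
k^2 = 2.71^2 = 7.3441
1/k^2 = 1 / 7.3441 ≈ 0.13616372

0.136164


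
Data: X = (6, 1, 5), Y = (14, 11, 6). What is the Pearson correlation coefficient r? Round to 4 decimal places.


r = sum((xi-xbar)(yi-ybar)) / sqrt(sum((xi-xbar)^2) * sum((yi-ybar)^2))
n = 3, xbar = 12/3 = 4, ybar = 31/3 ≈ 10.333333
Sxy = sum((xi-xbar)(yi-ybar)) = 1
Sxx = sum((xi-xbar)^2) = 14
Syy = sum((yi-ybar)^2) = 98/3 ≈ 32.666667
sqrt(Sxx*Syy) ≈ 21.385353
r = Sxy / sqrt(Sxx*Syy) = 1 / 21.385353 ≈ 0.046761

0.0468


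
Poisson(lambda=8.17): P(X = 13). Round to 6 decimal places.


P = e^(-lam) * lam^k / k!
e^(-8.17) ≈ 0.0002830180
lam^k = 8.17^13 ≈ 722581328022.327823
k! = 13! = 6227020800
P = 0.0002830180 * 722581328022.327823 / 6227020800 ≈ 0.032841

0.032841


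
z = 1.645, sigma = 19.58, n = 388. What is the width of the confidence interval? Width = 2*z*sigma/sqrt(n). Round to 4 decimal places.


width = 2*z*sigma/sqrt(n)
2*z*sigma = 2 * 1.645 * 19.58 = 64.4182
sqrt(388) ≈ 19.697716
width = 64.4182 / 19.697716 ≈ 3.270339

3.2703


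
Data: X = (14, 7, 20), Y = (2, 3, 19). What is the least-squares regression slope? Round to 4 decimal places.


b = sum((xi-xbar)(yi-ybar)) / sum((xi-xbar)^2)
n = 3, xbar = 41/3 ≈ 13.666667, ybar = 24/3 = 8
Sxy = sum((xi-xbar)(yi-ybar)) = 101
Sxx = sum((xi-xbar)^2) = 254/3 ≈ 84.666667
b = Sxy / Sxx = 303/254 ≈ 1.192913

1.1929


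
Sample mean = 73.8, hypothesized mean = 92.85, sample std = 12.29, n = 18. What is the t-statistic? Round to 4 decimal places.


t = (xbar - mu0) / (s/sqrt(n))
xbar - mu0 = 73.8 - 92.85 = -19.05
sqrt(18) ≈ 4.24264069
s/sqrt(n) = 12.29 / 4.24264069 ≈ 2.89678078
t = -19.05 / 2.89678078 ≈ -6.576266

-6.5763


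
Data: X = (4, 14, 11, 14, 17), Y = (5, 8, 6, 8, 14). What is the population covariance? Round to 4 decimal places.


Cov = (1/n)*sum((xi-xbar)(yi-ybar))
n = 5, xbar = 60/5 = 12, ybar = 41/5 = 8.2
sum((xi-xbar)(yi-ybar)) = 56
Cov = 56 / 5 = 11.2

11.2000


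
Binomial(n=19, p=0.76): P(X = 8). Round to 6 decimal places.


P = C(n,k) * p^k * (1-p)^(n-k)
C(19,8) = 75582
p^k = 0.76^8 ≈ 0.1113035
(1-p)^(n-k) = 0.24^11 ≈ 0.0000001521681
P = 75582 * 0.1113035 * 0.0000001521681 ≈ 0.001280

0.001280


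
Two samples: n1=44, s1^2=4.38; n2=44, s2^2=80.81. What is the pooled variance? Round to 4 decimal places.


sp^2 = ((n1-1)*s1^2 + (n2-1)*s2^2)/(n1+n2-2)
(n1-1)*s1^2 = 43 * 4.38 = 188.34
(n2-1)*s2^2 = 43 * 80.81 = 3474.83
numerator = 188.34 + 3474.83 = 3663.17
n1+n2-2 = 86
sp^2 = 3663.17 / 86 = 42.595

42.5950


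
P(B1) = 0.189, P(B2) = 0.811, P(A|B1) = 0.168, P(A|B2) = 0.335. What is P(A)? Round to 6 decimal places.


P(A) = P(A|B1)*P(B1) + P(A|B2)*P(B2)
P(A|B1)*P(B1) = 0.168 * 0.189 = 0.031752
P(A|B2)*P(B2) = 0.335 * 0.811 = 0.271685
P(A) = 0.031752 + 0.271685 = 0.303437

0.303437


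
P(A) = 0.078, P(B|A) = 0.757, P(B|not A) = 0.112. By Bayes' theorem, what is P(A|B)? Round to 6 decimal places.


P(A|B) = P(B|A)*P(A) / P(B), P(B) = P(B|A)*P(A) + P(B|not A)*P(not A)
P(B|A)*P(A) = 0.757 * 0.078 = 0.059046
P(B|not A)*P(not A) = 0.112 * 0.922 = 0.103264
P(B) = 0.059046 + 0.103264 = 0.16231
P(A|B) = 0.059046 / 0.16231 ≈ 0.36378535

0.363785


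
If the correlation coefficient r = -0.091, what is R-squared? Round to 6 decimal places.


R^2 = r^2 = (-0.091)^2 = 0.008281

0.008281


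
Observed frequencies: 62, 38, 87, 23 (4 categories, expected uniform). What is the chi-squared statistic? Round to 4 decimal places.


chi2 = sum((O-E)^2/E), E = total/4
total = 210, E = 210/4 = 52.5
(62 - 52.5)^2 / 52.5 = 90.25 / 52.5 = 361/210 ≈ 1.719048
(38 - 52.5)^2 / 52.5 = 210.25 / 52.5 = 841/210 ≈ 4.004762
(87 - 52.5)^2 / 52.5 = 1190.25 / 52.5 = 1587/70 ≈ 22.671429
(23 - 52.5)^2 / 52.5 = 870.25 / 52.5 = 3481/210 ≈ 16.576190
chi2 = 1574/35 ≈ 44.971429

44.9714


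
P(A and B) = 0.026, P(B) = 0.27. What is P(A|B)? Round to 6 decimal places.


P(A|B) = P(A and B) / P(B) = 0.026 / 0.27 = 13/135 ≈ 0.09629630

0.096296


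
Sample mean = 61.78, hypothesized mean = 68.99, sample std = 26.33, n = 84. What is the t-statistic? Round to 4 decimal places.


t = (xbar - mu0) / (s/sqrt(n))
xbar - mu0 = 61.78 - 68.99 = -7.21
sqrt(84) ≈ 9.16515139
s/sqrt(n) = 26.33 / 9.16515139 ≈ 2.87283852
t = -7.21 / 2.87283852 ≈ -2.509713

-2.5097


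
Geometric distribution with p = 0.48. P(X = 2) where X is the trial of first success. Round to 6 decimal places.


P = (1-p)^(k-1) * p
(1-p)^(k-1) = 0.52^1 = 0.52
P = 0.52 * 0.48 = 0.2496

0.249600


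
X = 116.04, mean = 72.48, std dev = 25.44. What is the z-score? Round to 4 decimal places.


z = (X - mu) / sigma
X - mu = 116.04 - 72.48 = 43.56
z = 43.56 / 25.44 = 363/212 ≈ 1.712264

1.7123


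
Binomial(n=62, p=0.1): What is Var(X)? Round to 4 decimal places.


Var = n*p*(1-p) = 62 * 0.1 * 0.9 = 5.58

5.5800


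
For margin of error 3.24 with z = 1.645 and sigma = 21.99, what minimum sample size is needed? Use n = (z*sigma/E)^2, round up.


z*sigma/E = 1.645 * 21.99 / 3.24 ≈ 11.164676
(z*sigma/E)^2 ≈ 124.649989
round up: n = 125

125


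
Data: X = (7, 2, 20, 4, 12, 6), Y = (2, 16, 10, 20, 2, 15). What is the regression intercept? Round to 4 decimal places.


a = ybar - b*xbar, where b = sum((xi-xbar)(yi-ybar)) / sum((xi-xbar)^2)
n = 6, xbar = 51/6 = 8.5, ybar = 65/6 ≈ 10.833333
Sxy = sum((xi-xbar)(yi-ybar)) = -112.5
Sxx = sum((xi-xbar)^2) = 215.5
b = Sxy / Sxx = -225/431 ≈ -0.522042
a = 10.833333 - (-0.522042) * 8.5 = 19745/1293 ≈ 15.270688

15.2707


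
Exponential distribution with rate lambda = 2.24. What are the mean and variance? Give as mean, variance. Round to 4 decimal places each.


mean = 1/lam, var = 1/lam^2
mean = 1 / 2.24 = 25/56 ≈ 0.446429
lam^2 = 2.24^2 = 5.0176
var = 1 / 5.0176 = 625/3136 ≈ 0.199298

0.4464, 0.1993


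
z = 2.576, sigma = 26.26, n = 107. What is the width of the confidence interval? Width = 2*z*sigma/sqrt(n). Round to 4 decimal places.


width = 2*z*sigma/sqrt(n)
2*z*sigma = 2 * 2.576 * 26.26 = 135.29152
sqrt(107) ≈ 10.344080
width = 135.29152 / 10.344080 ≈ 13.079125

13.0791


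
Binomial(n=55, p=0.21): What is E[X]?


E[X] = n*p = 55 * 0.21 = 11.55

11.55


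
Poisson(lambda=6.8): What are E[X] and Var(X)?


E[X] = Var(X) = lambda = 6.8

6.8, 6.8


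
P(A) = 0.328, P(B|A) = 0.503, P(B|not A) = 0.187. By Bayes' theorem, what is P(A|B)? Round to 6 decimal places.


P(A|B) = P(B|A)*P(A) / P(B), P(B) = P(B|A)*P(A) + P(B|not A)*P(not A)
P(B|A)*P(A) = 0.503 * 0.328 = 0.164984
P(B|not A)*P(not A) = 0.187 * 0.672 = 0.125664
P(B) = 0.164984 + 0.125664 = 0.290648
P(A|B) = 0.164984 / 0.290648 ≈ 0.56764196

0.567642


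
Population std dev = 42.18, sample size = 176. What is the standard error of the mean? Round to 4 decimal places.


SE = sigma / sqrt(n)
sqrt(176) ≈ 13.266499
SE = 42.18 / 13.266499 ≈ 3.179437

3.1794


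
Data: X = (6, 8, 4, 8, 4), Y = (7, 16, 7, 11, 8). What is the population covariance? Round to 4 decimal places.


Cov = (1/n)*sum((xi-xbar)(yi-ybar))
n = 5, xbar = 30/5 = 6, ybar = 49/5 = 9.8
sum((xi-xbar)(yi-ybar)) = 24
Cov = 24 / 5 = 4.8

4.8000


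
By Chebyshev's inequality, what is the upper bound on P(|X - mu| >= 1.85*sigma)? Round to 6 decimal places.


P <= 1/k^2
k^2 = 1.85^2 = 3.4225
1/k^2 = 1 / 3.4225 = 400/1369 ≈ 0.29218408

0.292184


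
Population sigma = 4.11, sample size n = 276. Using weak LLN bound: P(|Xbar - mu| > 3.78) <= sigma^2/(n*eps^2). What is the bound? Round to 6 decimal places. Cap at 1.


bound = min(1, sigma^2/(n*eps^2))
sigma^2 = 4.11^2 = 16.8921
n*eps^2 = 276 * 3.78^2 = 276 * 14.2884 = 3943.5984
sigma^2/(n*eps^2) = 16.8921 / 3943.5984 ≈ 0.00428342

0.004283


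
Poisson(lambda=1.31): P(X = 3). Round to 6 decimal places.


P = e^(-lam) * lam^k / k!
e^(-1.31) ≈ 0.2698201
lam^k = 1.31^3 = 2.248091
k! = 3! = 6
P = 0.2698201 * 2.248091 / 6 ≈ 0.101097

0.101097


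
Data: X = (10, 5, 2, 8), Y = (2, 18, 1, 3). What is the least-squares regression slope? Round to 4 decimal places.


b = sum((xi-xbar)(yi-ybar)) / sum((xi-xbar)^2)
n = 4, xbar = 25/4 = 6.25, ybar = 24/4 = 6
Sxy = sum((xi-xbar)(yi-ybar)) = -14
Sxx = sum((xi-xbar)^2) = 36.75
b = Sxy / Sxx = -8/21 ≈ -0.380952

-0.3810


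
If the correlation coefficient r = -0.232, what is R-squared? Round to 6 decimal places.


R^2 = r^2 = (-0.232)^2 = 0.053824

0.053824


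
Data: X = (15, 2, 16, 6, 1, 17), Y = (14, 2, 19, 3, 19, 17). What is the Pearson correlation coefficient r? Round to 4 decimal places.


r = sum((xi-xbar)(yi-ybar)) / sqrt(sum((xi-xbar)^2) * sum((yi-ybar)^2))
n = 6, xbar = 57/6 = 9.5, ybar = 74/6 = 37/3 ≈ 12.333333
Sxy = sum((xi-xbar)(yi-ybar)) = 141
Sxx = sum((xi-xbar)^2) = 269.5
Syy = sum((yi-ybar)^2) = 922/3 ≈ 307.333333
sqrt(Sxx*Syy) ≈ 287.795645
r = Sxy / sqrt(Sxx*Syy) = 141 / 287.795645 ≈ 0.489931

0.4899
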